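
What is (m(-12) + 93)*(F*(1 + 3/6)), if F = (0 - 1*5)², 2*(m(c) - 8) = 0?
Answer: 7575/2 ≈ 3787.5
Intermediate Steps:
m(c) = 8 (m(c) = 8 + (½)*0 = 8 + 0 = 8)
F = 25 (F = (0 - 5)² = (-5)² = 25)
(m(-12) + 93)*(F*(1 + 3/6)) = (8 + 93)*(25*(1 + 3/6)) = 101*(25*(1 + 3*(⅙))) = 101*(25*(1 + ½)) = 101*(25*(3/2)) = 101*(75/2) = 7575/2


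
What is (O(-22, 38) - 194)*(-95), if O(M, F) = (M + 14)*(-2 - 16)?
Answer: 4750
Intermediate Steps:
O(M, F) = -252 - 18*M (O(M, F) = (14 + M)*(-18) = -252 - 18*M)
(O(-22, 38) - 194)*(-95) = ((-252 - 18*(-22)) - 194)*(-95) = ((-252 + 396) - 194)*(-95) = (144 - 194)*(-95) = -50*(-95) = 4750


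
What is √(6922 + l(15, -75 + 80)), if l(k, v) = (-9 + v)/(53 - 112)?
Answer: 9*√297478/59 ≈ 83.199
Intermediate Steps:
l(k, v) = 9/59 - v/59 (l(k, v) = (-9 + v)/(-59) = (-9 + v)*(-1/59) = 9/59 - v/59)
√(6922 + l(15, -75 + 80)) = √(6922 + (9/59 - (-75 + 80)/59)) = √(6922 + (9/59 - 1/59*5)) = √(6922 + (9/59 - 5/59)) = √(6922 + 4/59) = √(408402/59) = 9*√297478/59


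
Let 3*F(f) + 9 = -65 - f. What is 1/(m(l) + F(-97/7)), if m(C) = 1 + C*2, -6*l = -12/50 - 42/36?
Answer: -3150/58523 ≈ -0.053825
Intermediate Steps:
F(f) = -74/3 - f/3 (F(f) = -3 + (-65 - f)/3 = -3 + (-65/3 - f/3) = -74/3 - f/3)
l = 211/900 (l = -(-12/50 - 42/36)/6 = -(-12*1/50 - 42*1/36)/6 = -(-6/25 - 7/6)/6 = -1/6*(-211/150) = 211/900 ≈ 0.23444)
m(C) = 1 + 2*C
1/(m(l) + F(-97/7)) = 1/((1 + 2*(211/900)) + (-74/3 - (-97)/(3*7))) = 1/((1 + 211/450) + (-74/3 - (-97)/(3*7))) = 1/(661/450 + (-74/3 - 1/3*(-97/7))) = 1/(661/450 + (-74/3 + 97/21)) = 1/(661/450 - 421/21) = 1/(-58523/3150) = -3150/58523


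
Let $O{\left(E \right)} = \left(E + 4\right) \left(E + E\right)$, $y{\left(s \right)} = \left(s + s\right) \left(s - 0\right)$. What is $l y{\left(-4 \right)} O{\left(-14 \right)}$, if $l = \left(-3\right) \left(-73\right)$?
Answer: $1962240$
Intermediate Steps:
$y{\left(s \right)} = 2 s^{2}$ ($y{\left(s \right)} = 2 s \left(s + 0\right) = 2 s s = 2 s^{2}$)
$l = 219$
$O{\left(E \right)} = 2 E \left(4 + E\right)$ ($O{\left(E \right)} = \left(4 + E\right) 2 E = 2 E \left(4 + E\right)$)
$l y{\left(-4 \right)} O{\left(-14 \right)} = 219 \cdot 2 \left(-4\right)^{2} \cdot 2 \left(-14\right) \left(4 - 14\right) = 219 \cdot 2 \cdot 16 \cdot 2 \left(-14\right) \left(-10\right) = 219 \cdot 32 \cdot 280 = 7008 \cdot 280 = 1962240$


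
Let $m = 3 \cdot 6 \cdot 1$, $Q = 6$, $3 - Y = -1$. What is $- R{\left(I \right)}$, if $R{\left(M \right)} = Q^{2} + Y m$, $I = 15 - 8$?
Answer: $-108$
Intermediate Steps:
$I = 7$ ($I = 15 - 8 = 7$)
$Y = 4$ ($Y = 3 - -1 = 3 + 1 = 4$)
$m = 18$ ($m = 18 \cdot 1 = 18$)
$R{\left(M \right)} = 108$ ($R{\left(M \right)} = 6^{2} + 4 \cdot 18 = 36 + 72 = 108$)
$- R{\left(I \right)} = \left(-1\right) 108 = -108$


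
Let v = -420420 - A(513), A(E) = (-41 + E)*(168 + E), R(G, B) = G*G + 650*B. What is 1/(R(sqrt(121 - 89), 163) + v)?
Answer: -1/635870 ≈ -1.5726e-6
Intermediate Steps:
R(G, B) = G**2 + 650*B
v = -741852 (v = -420420 - (-6888 + 513**2 + 127*513) = -420420 - (-6888 + 263169 + 65151) = -420420 - 1*321432 = -420420 - 321432 = -741852)
1/(R(sqrt(121 - 89), 163) + v) = 1/(((sqrt(121 - 89))**2 + 650*163) - 741852) = 1/(((sqrt(32))**2 + 105950) - 741852) = 1/(((4*sqrt(2))**2 + 105950) - 741852) = 1/((32 + 105950) - 741852) = 1/(105982 - 741852) = 1/(-635870) = -1/635870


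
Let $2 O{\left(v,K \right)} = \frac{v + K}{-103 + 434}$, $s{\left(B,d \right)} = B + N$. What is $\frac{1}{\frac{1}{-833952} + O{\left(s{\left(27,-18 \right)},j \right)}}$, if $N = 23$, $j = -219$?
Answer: $- \frac{276038112}{70469275} \approx -3.9171$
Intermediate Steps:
$s{\left(B,d \right)} = 23 + B$ ($s{\left(B,d \right)} = B + 23 = 23 + B$)
$O{\left(v,K \right)} = \frac{K}{662} + \frac{v}{662}$ ($O{\left(v,K \right)} = \frac{\left(v + K\right) \frac{1}{-103 + 434}}{2} = \frac{\left(K + v\right) \frac{1}{331}}{2} = \frac{\frac{K}{331} + \frac{v}{331}}{2} = \frac{K}{662} + \frac{v}{662}$)
$\frac{1}{\frac{1}{-833952} + O{\left(s{\left(27,-18 \right)},j \right)}} = \frac{1}{\frac{1}{-833952} + \left(\frac{1}{662} \left(-219\right) + \frac{23 + 27}{662}\right)} = \frac{1}{- \frac{1}{833952} + \left(- \frac{219}{662} + \frac{1}{662} \cdot 50\right)} = \frac{1}{- \frac{1}{833952} + \left(- \frac{219}{662} + \frac{25}{331}\right)} = \frac{1}{- \frac{1}{833952} - \frac{169}{662}} = \frac{1}{- \frac{70469275}{276038112}} = - \frac{276038112}{70469275}$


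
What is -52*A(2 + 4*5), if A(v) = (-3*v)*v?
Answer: 75504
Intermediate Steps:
A(v) = -3*v²
-52*A(2 + 4*5) = -(-156)*(2 + 4*5)² = -(-156)*(2 + 20)² = -(-156)*22² = -(-156)*484 = -52*(-1452) = 75504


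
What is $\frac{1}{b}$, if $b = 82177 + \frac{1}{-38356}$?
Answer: $\frac{38356}{3151981011} \approx 1.2169 \cdot 10^{-5}$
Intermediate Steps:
$b = \frac{3151981011}{38356}$ ($b = 82177 - \frac{1}{38356} = \frac{3151981011}{38356} \approx 82177.0$)
$\frac{1}{b} = \frac{1}{\frac{3151981011}{38356}} = \frac{38356}{3151981011}$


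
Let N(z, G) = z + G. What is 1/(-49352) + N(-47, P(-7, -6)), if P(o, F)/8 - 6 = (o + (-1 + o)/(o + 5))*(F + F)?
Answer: 14262727/49352 ≈ 289.00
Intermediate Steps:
P(o, F) = 48 + 16*F*(o + (-1 + o)/(5 + o)) (P(o, F) = 48 + 8*((o + (-1 + o)/(o + 5))*(F + F)) = 48 + 8*((o + (-1 + o)/(5 + o))*(2*F)) = 48 + 8*(2*F*(o + (-1 + o)/(5 + o))) = 48 + 16*F*(o + (-1 + o)/(5 + o)))
N(z, G) = G + z
1/(-49352) + N(-47, P(-7, -6)) = 1/(-49352) + (16*(15 - 1*(-6) + 3*(-7) - 6*(-7)**2 + 6*(-6)*(-7))/(5 - 7) - 47) = -1/49352 + (16*(15 + 6 - 21 - 6*49 + 252)/(-2) - 47) = -1/49352 + (16*(-1/2)*(15 + 6 - 21 - 294 + 252) - 47) = -1/49352 + (16*(-1/2)*(-42) - 47) = -1/49352 + (336 - 47) = -1/49352 + 289 = 14262727/49352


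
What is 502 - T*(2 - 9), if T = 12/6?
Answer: 516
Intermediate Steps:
T = 2 (T = 12*(1/6) = 2)
502 - T*(2 - 9) = 502 - 2*(2 - 9) = 502 - 2*(-7) = 502 - 1*(-14) = 502 + 14 = 516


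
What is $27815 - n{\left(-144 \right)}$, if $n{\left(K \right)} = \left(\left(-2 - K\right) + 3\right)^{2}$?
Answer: $6790$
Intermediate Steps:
$n{\left(K \right)} = \left(1 - K\right)^{2}$
$27815 - n{\left(-144 \right)} = 27815 - \left(-1 - 144\right)^{2} = 27815 - \left(-145\right)^{2} = 27815 - 21025 = 6790$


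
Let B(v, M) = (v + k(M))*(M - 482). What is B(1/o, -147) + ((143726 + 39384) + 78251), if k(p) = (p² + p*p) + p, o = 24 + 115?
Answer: -3729412051/139 ≈ -2.6830e+7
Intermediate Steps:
o = 139
k(p) = p + 2*p² (k(p) = (p² + p²) + p = 2*p² + p = p + 2*p²)
B(v, M) = (-482 + M)*(v + M*(1 + 2*M)) (B(v, M) = (v + M*(1 + 2*M))*(M - 482) = (v + M*(1 + 2*M))*(-482 + M) = (-482 + M)*(v + M*(1 + 2*M)))
B(1/o, -147) + ((143726 + 39384) + 78251) = (-963*(-147)² - 482*(-147) - 482/139 + 2*(-147)³ - 147/139) + ((143726 + 39384) + 78251) = (-963*21609 + 70854 - 482*1/139 + 2*(-3176523) - 147*1/139) + (183110 + 78251) = (-20809467 + 70854 - 482/139 - 6353046 - 147/139) + 261361 = -3765741230/139 + 261361 = -3729412051/139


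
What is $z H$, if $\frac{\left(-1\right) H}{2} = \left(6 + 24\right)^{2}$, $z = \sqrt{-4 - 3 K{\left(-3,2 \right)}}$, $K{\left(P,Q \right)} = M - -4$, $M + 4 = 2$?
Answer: $- 1800 i \sqrt{10} \approx - 5692.1 i$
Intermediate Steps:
$M = -2$ ($M = -4 + 2 = -2$)
$K{\left(P,Q \right)} = 2$ ($K{\left(P,Q \right)} = -2 - -4 = -2 + 4 = 2$)
$z = i \sqrt{10}$ ($z = \sqrt{-4 - 6} = \sqrt{-10} = i \sqrt{10} \approx 3.1623 i$)
$H = -1800$ ($H = - 2 \left(6 + 24\right)^{2} = - 2 \cdot 30^{2} = \left(-2\right) 900 = -1800$)
$z H = i \sqrt{10} \left(-1800\right) = - 1800 i \sqrt{10}$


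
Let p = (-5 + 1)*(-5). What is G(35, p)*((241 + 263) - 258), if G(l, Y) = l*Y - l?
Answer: 163590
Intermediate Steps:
p = 20 (p = -4*(-5) = 20)
G(l, Y) = -l + Y*l (G(l, Y) = Y*l - l = -l + Y*l)
G(35, p)*((241 + 263) - 258) = (35*(-1 + 20))*((241 + 263) - 258) = (35*19)*(504 - 258) = 665*246 = 163590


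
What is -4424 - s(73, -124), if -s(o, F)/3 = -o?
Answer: -4643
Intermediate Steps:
s(o, F) = 3*o (s(o, F) = -(-3)*o = 3*o)
-4424 - s(73, -124) = -4424 - 3*73 = -4424 - 1*219 = -4424 - 219 = -4643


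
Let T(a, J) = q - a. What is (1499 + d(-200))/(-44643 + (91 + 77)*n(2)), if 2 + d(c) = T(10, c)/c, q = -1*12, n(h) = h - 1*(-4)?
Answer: -149711/4363500 ≈ -0.034310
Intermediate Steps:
n(h) = 4 + h (n(h) = h + 4 = 4 + h)
q = -12
T(a, J) = -12 - a
d(c) = -2 - 22/c (d(c) = -2 + (-12 - 1*10)/c = -2 + (-12 - 10)/c = -2 - 22/c)
(1499 + d(-200))/(-44643 + (91 + 77)*n(2)) = (1499 + (-2 - 22/(-200)))/(-44643 + (91 + 77)*(4 + 2)) = (1499 + (-2 - 22*(-1/200)))/(-44643 + 168*6) = (1499 + (-2 + 11/100))/(-44643 + 1008) = (1499 - 189/100)/(-43635) = (149711/100)*(-1/43635) = -149711/4363500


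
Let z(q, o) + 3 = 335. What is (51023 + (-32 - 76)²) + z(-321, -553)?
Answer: 63019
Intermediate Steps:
z(q, o) = 332 (z(q, o) = -3 + 335 = 332)
(51023 + (-32 - 76)²) + z(-321, -553) = (51023 + (-32 - 76)²) + 332 = (51023 + (-108)²) + 332 = (51023 + 11664) + 332 = 62687 + 332 = 63019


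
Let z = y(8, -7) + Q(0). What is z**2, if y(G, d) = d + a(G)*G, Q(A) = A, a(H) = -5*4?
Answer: 27889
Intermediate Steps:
a(H) = -20
y(G, d) = d - 20*G
z = -167 (z = (-7 - 20*8) + 0 = (-7 - 160) + 0 = -167 + 0 = -167)
z**2 = (-167)**2 = 27889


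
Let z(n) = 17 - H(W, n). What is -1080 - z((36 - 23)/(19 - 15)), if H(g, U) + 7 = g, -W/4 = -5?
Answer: -1084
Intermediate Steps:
W = 20 (W = -4*(-5) = 20)
H(g, U) = -7 + g
z(n) = 4 (z(n) = 17 - (-7 + 20) = 17 - 1*13 = 17 - 13 = 4)
-1080 - z((36 - 23)/(19 - 15)) = -1080 - 1*4 = -1080 - 4 = -1084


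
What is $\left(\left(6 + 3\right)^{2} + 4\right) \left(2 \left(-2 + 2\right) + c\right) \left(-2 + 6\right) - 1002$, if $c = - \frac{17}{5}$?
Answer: $-2158$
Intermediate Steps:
$c = - \frac{17}{5}$ ($c = \left(-17\right) \frac{1}{5} = - \frac{17}{5} \approx -3.4$)
$\left(\left(6 + 3\right)^{2} + 4\right) \left(2 \left(-2 + 2\right) + c\right) \left(-2 + 6\right) - 1002 = \left(\left(6 + 3\right)^{2} + 4\right) \left(2 \left(-2 + 2\right) - \frac{17}{5}\right) \left(-2 + 6\right) - 1002 = \left(9^{2} + 4\right) \left(2 \cdot 0 - \frac{17}{5}\right) 4 - 1002 = \left(81 + 4\right) \left(0 - \frac{17}{5}\right) 4 - 1002 = 85 \left(\left(- \frac{17}{5}\right) 4\right) - 1002 = 85 \left(- \frac{68}{5}\right) - 1002 = -1156 - 1002 = -2158$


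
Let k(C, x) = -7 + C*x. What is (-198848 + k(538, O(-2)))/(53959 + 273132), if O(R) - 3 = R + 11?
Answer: -192399/327091 ≈ -0.58821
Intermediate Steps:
O(R) = 14 + R (O(R) = 3 + (R + 11) = 3 + (11 + R) = 14 + R)
(-198848 + k(538, O(-2)))/(53959 + 273132) = (-198848 + (-7 + 538*(14 - 2)))/(53959 + 273132) = (-198848 + (-7 + 538*12))/327091 = (-198848 + (-7 + 6456))*(1/327091) = (-198848 + 6449)*(1/327091) = -192399*1/327091 = -192399/327091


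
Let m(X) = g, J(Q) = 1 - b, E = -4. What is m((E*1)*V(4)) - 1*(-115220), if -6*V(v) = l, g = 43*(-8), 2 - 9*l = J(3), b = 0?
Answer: 114876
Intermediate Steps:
J(Q) = 1 (J(Q) = 1 - 1*0 = 1 + 0 = 1)
l = ⅑ (l = 2/9 - ⅑*1 = 2/9 - ⅑ = ⅑ ≈ 0.11111)
g = -344
V(v) = -1/54 (V(v) = -⅙*⅑ = -1/54)
m(X) = -344
m((E*1)*V(4)) - 1*(-115220) = -344 - 1*(-115220) = -344 + 115220 = 114876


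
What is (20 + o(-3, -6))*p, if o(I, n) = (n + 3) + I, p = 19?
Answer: 266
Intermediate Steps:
o(I, n) = 3 + I + n (o(I, n) = (3 + n) + I = 3 + I + n)
(20 + o(-3, -6))*p = (20 + (3 - 3 - 6))*19 = (20 - 6)*19 = 14*19 = 266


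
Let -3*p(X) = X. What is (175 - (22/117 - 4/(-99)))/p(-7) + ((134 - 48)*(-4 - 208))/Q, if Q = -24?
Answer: 358030/429 ≈ 834.57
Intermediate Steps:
p(X) = -X/3
(175 - (22/117 - 4/(-99)))/p(-7) + ((134 - 48)*(-4 - 208))/Q = (175 - (22/117 - 4/(-99)))/((-⅓*(-7))) + ((134 - 48)*(-4 - 208))/(-24) = (175 - (22*(1/117) - 4*(-1/99)))/(7/3) + (86*(-212))*(-1/24) = (175 - (22/117 + 4/99))*(3/7) - 18232*(-1/24) = (175 - 1*98/429)*(3/7) + 2279/3 = (175 - 98/429)*(3/7) + 2279/3 = (74977/429)*(3/7) + 2279/3 = 10711/143 + 2279/3 = 358030/429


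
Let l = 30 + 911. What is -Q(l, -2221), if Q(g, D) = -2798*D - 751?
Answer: -6213607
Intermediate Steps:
l = 941
Q(g, D) = -751 - 2798*D
-Q(l, -2221) = -(-751 - 2798*(-2221)) = -(-751 + 6214358) = -1*6213607 = -6213607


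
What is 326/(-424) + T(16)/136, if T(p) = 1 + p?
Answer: -273/424 ≈ -0.64387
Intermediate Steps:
326/(-424) + T(16)/136 = 326/(-424) + (1 + 16)/136 = 326*(-1/424) + 17*(1/136) = -163/212 + 1/8 = -273/424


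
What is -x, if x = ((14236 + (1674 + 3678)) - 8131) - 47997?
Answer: 36540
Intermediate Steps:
x = -36540 (x = ((14236 + 5352) - 8131) - 47997 = (19588 - 8131) - 47997 = 11457 - 47997 = -36540)
-x = -1*(-36540) = 36540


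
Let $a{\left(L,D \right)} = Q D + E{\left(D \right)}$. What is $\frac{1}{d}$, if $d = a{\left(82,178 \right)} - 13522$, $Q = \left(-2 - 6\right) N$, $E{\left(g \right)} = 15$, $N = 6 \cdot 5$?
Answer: $- \frac{1}{56227} \approx -1.7785 \cdot 10^{-5}$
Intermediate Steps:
$N = 30$
$Q = -240$ ($Q = \left(-2 - 6\right) 30 = \left(-8\right) 30 = -240$)
$a{\left(L,D \right)} = 15 - 240 D$ ($a{\left(L,D \right)} = - 240 D + 15 = 15 - 240 D$)
$d = -56227$ ($d = \left(15 - 42720\right) - 13522 = -42705 - 13522 = -56227$)
$\frac{1}{d} = \frac{1}{-56227} = - \frac{1}{56227}$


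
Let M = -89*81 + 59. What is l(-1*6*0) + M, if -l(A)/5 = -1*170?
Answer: -6300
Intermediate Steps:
M = -7150 (M = -7209 + 59 = -7150)
l(A) = 850 (l(A) = -(-5)*170 = -5*(-170) = 850)
l(-1*6*0) + M = 850 - 7150 = -6300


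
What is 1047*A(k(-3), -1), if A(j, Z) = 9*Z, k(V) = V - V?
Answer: -9423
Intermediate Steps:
k(V) = 0
1047*A(k(-3), -1) = 1047*(9*(-1)) = 1047*(-9) = -9423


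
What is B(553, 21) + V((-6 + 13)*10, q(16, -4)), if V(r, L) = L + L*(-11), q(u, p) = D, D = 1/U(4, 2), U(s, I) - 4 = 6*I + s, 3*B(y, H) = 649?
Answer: 1295/6 ≈ 215.83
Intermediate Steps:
B(y, H) = 649/3 (B(y, H) = (⅓)*649 = 649/3)
U(s, I) = 4 + s + 6*I (U(s, I) = 4 + (6*I + s) = 4 + (s + 6*I) = 4 + s + 6*I)
D = 1/20 (D = 1/(4 + 4 + 6*2) = 1/(4 + 4 + 12) = 1/20 ≈ 0.050000)
q(u, p) = 1/20
V(r, L) = -10*L (V(r, L) = L - 11*L = -10*L)
B(553, 21) + V((-6 + 13)*10, q(16, -4)) = 649/3 - 10*1/20 = 649/3 - ½ = 1295/6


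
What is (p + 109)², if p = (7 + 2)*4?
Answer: 21025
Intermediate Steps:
p = 36 (p = 9*4 = 36)
(p + 109)² = (36 + 109)² = 145² = 21025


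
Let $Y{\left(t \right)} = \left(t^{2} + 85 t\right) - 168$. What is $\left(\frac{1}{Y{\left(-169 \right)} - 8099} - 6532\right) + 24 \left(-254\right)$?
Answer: $- \frac{74871411}{5929} \approx -12628.0$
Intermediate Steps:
$Y{\left(t \right)} = -168 + t^{2} + 85 t$
$\left(\frac{1}{Y{\left(-169 \right)} - 8099} - 6532\right) + 24 \left(-254\right) = \left(\frac{1}{\left(-168 + \left(-169\right)^{2} + 85 \left(-169\right)\right) - 8099} - 6532\right) + 24 \left(-254\right) = \left(\frac{1}{\left(-168 + 28561 - 14365\right) - 8099} - 6532\right) - 6096 = \left(\frac{1}{14028 - 8099} - 6532\right) - 6096 = \left(\frac{1}{5929} - 6532\right) - 6096 = - \frac{38728227}{5929} - 6096 = - \frac{74871411}{5929}$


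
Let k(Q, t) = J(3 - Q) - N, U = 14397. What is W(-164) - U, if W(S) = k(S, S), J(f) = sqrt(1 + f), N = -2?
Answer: -14395 + 2*sqrt(42) ≈ -14382.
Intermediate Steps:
k(Q, t) = 2 + sqrt(4 - Q) (k(Q, t) = sqrt(1 + (3 - Q)) - 1*(-2) = sqrt(4 - Q) + 2 = 2 + sqrt(4 - Q))
W(S) = 2 + sqrt(4 - S)
W(-164) - U = (2 + sqrt(4 - 1*(-164))) - 1*14397 = (2 + sqrt(4 + 164)) - 14397 = (2 + sqrt(168)) - 14397 = (2 + 2*sqrt(42)) - 14397 = -14395 + 2*sqrt(42)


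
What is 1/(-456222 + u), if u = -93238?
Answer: -1/549460 ≈ -1.8200e-6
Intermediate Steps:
1/(-456222 + u) = 1/(-456222 - 93238) = 1/(-549460) = -1/549460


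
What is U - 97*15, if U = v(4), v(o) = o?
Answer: -1451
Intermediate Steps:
U = 4
U - 97*15 = 4 - 97*15 = 4 - 1455 = -1451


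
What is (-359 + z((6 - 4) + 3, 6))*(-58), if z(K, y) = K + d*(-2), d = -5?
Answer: 19952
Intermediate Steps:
z(K, y) = 10 + K (z(K, y) = K - 5*(-2) = K + 10 = 10 + K)
(-359 + z((6 - 4) + 3, 6))*(-58) = (-359 + (10 + ((6 - 4) + 3)))*(-58) = (-359 + (10 + (2 + 3)))*(-58) = (-359 + (10 + 5))*(-58) = (-359 + 15)*(-58) = -344*(-58) = 19952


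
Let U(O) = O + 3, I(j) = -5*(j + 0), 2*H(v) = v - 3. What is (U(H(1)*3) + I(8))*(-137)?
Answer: 5480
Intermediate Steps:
H(v) = -3/2 + v/2 (H(v) = (v - 3)/2 = (-3 + v)/2 = -3/2 + v/2)
I(j) = -5*j
U(O) = 3 + O
(U(H(1)*3) + I(8))*(-137) = ((3 + (-3/2 + (½)*1)*3) - 5*8)*(-137) = ((3 + (-3/2 + ½)*3) - 40)*(-137) = ((3 - 1*3) - 40)*(-137) = ((3 - 3) - 40)*(-137) = (0 - 40)*(-137) = -40*(-137) = 5480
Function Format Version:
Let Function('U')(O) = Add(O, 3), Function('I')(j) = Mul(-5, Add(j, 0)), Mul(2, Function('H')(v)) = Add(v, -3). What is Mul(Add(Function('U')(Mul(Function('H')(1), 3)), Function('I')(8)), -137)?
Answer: 5480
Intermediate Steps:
Function('H')(v) = Add(Rational(-3, 2), Mul(Rational(1, 2), v)) (Function('H')(v) = Mul(Rational(1, 2), Add(v, -3)) = Mul(Rational(1, 2), Add(-3, v)) = Add(Rational(-3, 2), Mul(Rational(1, 2), v)))
Function('I')(j) = Mul(-5, j)
Function('U')(O) = Add(3, O)
Mul(Add(Function('U')(Mul(Function('H')(1), 3)), Function('I')(8)), -137) = Mul(Add(Add(3, Mul(Add(Rational(-3, 2), Mul(Rational(1, 2), 1)), 3)), Mul(-5, 8)), -137) = Mul(Add(Add(3, Mul(Add(Rational(-3, 2), Rational(1, 2)), 3)), -40), -137) = Mul(Add(Add(3, Mul(-1, 3)), -40), -137) = Mul(Add(Add(3, -3), -40), -137) = Mul(Add(0, -40), -137) = Mul(-40, -137) = 5480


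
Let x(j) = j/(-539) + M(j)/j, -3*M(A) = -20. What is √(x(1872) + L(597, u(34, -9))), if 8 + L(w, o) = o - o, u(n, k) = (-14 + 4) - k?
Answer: I*√3723565989/18018 ≈ 3.3867*I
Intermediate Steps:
M(A) = 20/3 (M(A) = -⅓*(-20) = 20/3)
u(n, k) = -10 - k
L(w, o) = -8 (L(w, o) = -8 + (o - o) = -8 + 0 = -8)
x(j) = -j/539 + 20/(3*j) (x(j) = j/(-539) + 20/(3*j) = j*(-1/539) + 20/(3*j) = -j/539 + 20/(3*j))
√(x(1872) + L(597, u(34, -9))) = √((-1/539*1872 + (20/3)/1872) - 8) = √((-1872/539 + (20/3)*(1/1872)) - 8) = √((-1872/539 + 5/1404) - 8) = √(-2625593/756756 - 8) = √(-8679641/756756) = I*√3723565989/18018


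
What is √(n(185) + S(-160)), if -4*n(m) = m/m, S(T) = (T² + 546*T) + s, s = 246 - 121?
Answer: I*√246541/2 ≈ 248.26*I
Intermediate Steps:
s = 125
S(T) = 125 + T² + 546*T (S(T) = (T² + 546*T) + 125 = 125 + T² + 546*T)
n(m) = -¼ (n(m) = -m/(4*m) = -¼*1 = -¼)
√(n(185) + S(-160)) = √(-¼ + (125 + (-160)² + 546*(-160))) = √(-¼ + (125 + 25600 - 87360)) = √(-¼ - 61635) = √(-246541/4) = I*√246541/2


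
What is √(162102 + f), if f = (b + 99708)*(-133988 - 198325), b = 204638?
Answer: 18*I*√312154229 ≈ 3.1802e+5*I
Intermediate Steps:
f = -101138132298 (f = (204638 + 99708)*(-133988 - 198325) = 304346*(-332313) = -101138132298)
√(162102 + f) = √(162102 - 101138132298) = √(-101137970196) = 18*I*√312154229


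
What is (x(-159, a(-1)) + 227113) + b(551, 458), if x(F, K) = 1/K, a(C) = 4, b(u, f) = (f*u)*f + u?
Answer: 463230513/4 ≈ 1.1581e+8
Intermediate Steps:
b(u, f) = u + u*f² (b(u, f) = u*f² + u = u + u*f²)
(x(-159, a(-1)) + 227113) + b(551, 458) = (1/4 + 227113) + 551*(1 + 458²) = (¼ + 227113) + 551*(1 + 209764) = 908453/4 + 551*209765 = 908453/4 + 115580515 = 463230513/4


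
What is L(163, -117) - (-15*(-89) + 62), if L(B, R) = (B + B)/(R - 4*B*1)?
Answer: -1074619/769 ≈ -1397.4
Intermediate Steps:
L(B, R) = 2*B/(R - 4*B) (L(B, R) = (2*B)/(R - 4*B) = 2*B/(R - 4*B))
L(163, -117) - (-15*(-89) + 62) = -2*163/(-1*(-117) + 4*163) - (-15*(-89) + 62) = -2*163/(117 + 652) - (1335 + 62) = -2*163/769 - 1*1397 = -2*163*1/769 - 1397 = -326/769 - 1397 = -1074619/769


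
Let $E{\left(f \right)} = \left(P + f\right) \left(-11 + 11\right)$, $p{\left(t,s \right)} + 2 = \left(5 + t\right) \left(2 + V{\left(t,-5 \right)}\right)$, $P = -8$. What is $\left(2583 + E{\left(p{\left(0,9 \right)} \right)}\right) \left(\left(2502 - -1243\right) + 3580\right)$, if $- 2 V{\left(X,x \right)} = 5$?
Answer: $18920475$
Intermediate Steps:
$V{\left(X,x \right)} = - \frac{5}{2}$ ($V{\left(X,x \right)} = \left(- \frac{1}{2}\right) 5 = - \frac{5}{2}$)
$p{\left(t,s \right)} = - \frac{9}{2} - \frac{t}{2}$ ($p{\left(t,s \right)} = -2 + \left(5 + t\right) \left(2 - \frac{5}{2}\right) = -2 + \left(5 + t\right) \left(- \frac{1}{2}\right) = -2 - \left(\frac{5}{2} + \frac{t}{2}\right) = - \frac{9}{2} - \frac{t}{2}$)
$E{\left(f \right)} = 0$ ($E{\left(f \right)} = \left(-8 + f\right) \left(-11 + 11\right) = \left(-8 + f\right) 0 = 0$)
$\left(2583 + E{\left(p{\left(0,9 \right)} \right)}\right) \left(\left(2502 - -1243\right) + 3580\right) = \left(2583 + 0\right) \left(\left(2502 - -1243\right) + 3580\right) = 2583 \left(\left(2502 + 1243\right) + 3580\right) = 2583 \left(3745 + 3580\right) = 2583 \cdot 7325 = 18920475$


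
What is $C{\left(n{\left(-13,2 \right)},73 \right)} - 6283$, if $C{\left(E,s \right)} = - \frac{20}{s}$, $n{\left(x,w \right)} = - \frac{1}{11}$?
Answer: $- \frac{458679}{73} \approx -6283.3$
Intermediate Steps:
$n{\left(x,w \right)} = - \frac{1}{11}$ ($n{\left(x,w \right)} = \left(-1\right) \frac{1}{11} = - \frac{1}{11}$)
$C{\left(n{\left(-13,2 \right)},73 \right)} - 6283 = - \frac{20}{73} - 6283 = - \frac{458679}{73}$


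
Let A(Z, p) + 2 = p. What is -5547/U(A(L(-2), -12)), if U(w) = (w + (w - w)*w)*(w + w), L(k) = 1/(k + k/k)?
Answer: -5547/392 ≈ -14.151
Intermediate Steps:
L(k) = 1/(1 + k) (L(k) = 1/(k + 1) = 1/(1 + k))
A(Z, p) = -2 + p
U(w) = 2*w² (U(w) = (w + 0*w)*(2*w) = (w + 0)*(2*w) = w*(2*w) = 2*w²)
-5547/U(A(L(-2), -12)) = -5547*1/(2*(-2 - 12)²) = -5547/(2*(-14)²) = -5547/(2*196) = -5547/392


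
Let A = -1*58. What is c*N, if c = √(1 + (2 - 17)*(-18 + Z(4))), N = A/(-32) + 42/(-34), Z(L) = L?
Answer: 157*√211/272 ≈ 8.3844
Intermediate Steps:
A = -58
N = 157/272 (N = -58/(-32) + 42/(-34) = -58*(-1/32) + 42*(-1/34) = 29/16 - 21/17 = 157/272 ≈ 0.57721)
c = √211 (c = √(1 + (2 - 17)*(-18 + 4)) = √(1 - 15*(-14)) = √(1 + 210) = √211 ≈ 14.526)
c*N = √211*(157/272) = 157*√211/272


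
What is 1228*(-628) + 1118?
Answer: -770066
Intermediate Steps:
1228*(-628) + 1118 = -771184 + 1118 = -770066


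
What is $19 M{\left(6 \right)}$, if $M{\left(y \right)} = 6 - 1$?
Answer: $95$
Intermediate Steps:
$M{\left(y \right)} = 5$
$19 M{\left(6 \right)} = 19 \cdot 5 = 95$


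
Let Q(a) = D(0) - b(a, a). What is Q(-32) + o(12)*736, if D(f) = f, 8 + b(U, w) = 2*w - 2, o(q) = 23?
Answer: 17002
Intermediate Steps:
b(U, w) = -10 + 2*w (b(U, w) = -8 + (2*w - 2) = -8 + (-2 + 2*w) = -10 + 2*w)
Q(a) = 10 - 2*a (Q(a) = 0 - (-10 + 2*a) = 0 + (10 - 2*a) = 10 - 2*a)
Q(-32) + o(12)*736 = (10 - 2*(-32)) + 23*736 = (10 + 64) + 16928 = 74 + 16928 = 17002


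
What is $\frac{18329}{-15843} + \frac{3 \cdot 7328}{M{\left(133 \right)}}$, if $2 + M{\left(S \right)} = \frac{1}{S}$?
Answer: $- \frac{46327761281}{4198395} \approx -11035.0$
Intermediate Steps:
$M{\left(S \right)} = -2 + \frac{1}{S}$
$\frac{18329}{-15843} + \frac{3 \cdot 7328}{M{\left(133 \right)}} = \frac{18329}{-15843} + \frac{3 \cdot 7328}{-2 + \frac{1}{133}} = 18329 \left(- \frac{1}{15843}\right) + \frac{21984}{-2 + \frac{1}{133}} = - \frac{18329}{15843} + \frac{21984}{- \frac{265}{133}} = - \frac{18329}{15843} + 21984 \left(- \frac{133}{265}\right) = - \frac{18329}{15843} - \frac{2923872}{265} = - \frac{46327761281}{4198395}$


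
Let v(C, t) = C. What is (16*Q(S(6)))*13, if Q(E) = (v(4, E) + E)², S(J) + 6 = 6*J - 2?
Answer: 212992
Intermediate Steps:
S(J) = -8 + 6*J (S(J) = -6 + (6*J - 2) = -6 + (-2 + 6*J) = -8 + 6*J)
Q(E) = (4 + E)²
(16*Q(S(6)))*13 = (16*(4 + (-8 + 6*6))²)*13 = (16*(4 + (-8 + 36))²)*13 = (16*(4 + 28)²)*13 = (16*32²)*13 = (16*1024)*13 = 16384*13 = 212992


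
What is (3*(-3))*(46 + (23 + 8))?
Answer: -693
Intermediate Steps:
(3*(-3))*(46 + (23 + 8)) = -9*(46 + 31) = -9*77 = -693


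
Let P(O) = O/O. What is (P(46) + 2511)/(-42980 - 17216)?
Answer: -628/15049 ≈ -0.041730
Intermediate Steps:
P(O) = 1
(P(46) + 2511)/(-42980 - 17216) = (1 + 2511)/(-42980 - 17216) = 2512/(-60196) = 2512*(-1/60196) = -628/15049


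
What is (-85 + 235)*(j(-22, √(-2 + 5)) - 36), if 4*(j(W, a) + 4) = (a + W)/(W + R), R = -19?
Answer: -245175/41 - 75*√3/82 ≈ -5981.5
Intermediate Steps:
j(W, a) = -4 + (W + a)/(4*(-19 + W)) (j(W, a) = -4 + ((a + W)/(W - 19))/4 = -4 + ((W + a)/(-19 + W))/4 = -4 + (W + a)/(4*(-19 + W)))
(-85 + 235)*(j(-22, √(-2 + 5)) - 36) = (-85 + 235)*((304 + √(-2 + 5) - 15*(-22))/(4*(-19 - 22)) - 36) = 150*((¼)*(304 + √3 + 330)/(-41) - 36) = 150*((¼)*(-1/41)*(634 + √3) - 36) = 150*((-317/82 - √3/164) - 36) = 150*(-3269/82 - √3/164) = -245175/41 - 75*√3/82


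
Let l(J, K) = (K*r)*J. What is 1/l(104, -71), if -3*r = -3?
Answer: -1/7384 ≈ -0.00013543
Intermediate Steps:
r = 1 (r = -⅓*(-3) = 1)
l(J, K) = J*K (l(J, K) = (K*1)*J = K*J = J*K)
1/l(104, -71) = 1/(104*(-71)) = 1/(-7384) = -1/7384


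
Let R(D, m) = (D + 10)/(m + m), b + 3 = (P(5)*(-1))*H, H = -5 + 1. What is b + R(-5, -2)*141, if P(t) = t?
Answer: -637/4 ≈ -159.25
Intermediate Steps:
H = -4
b = 17 (b = -3 + (5*(-1))*(-4) = -3 - 5*(-4) = -3 + 20 = 17)
R(D, m) = (10 + D)/(2*m) (R(D, m) = (10 + D)/((2*m)) = (10 + D)*(1/(2*m)) = (10 + D)/(2*m))
b + R(-5, -2)*141 = 17 + ((½)*(10 - 5)/(-2))*141 = 17 + ((½)*(-½)*5)*141 = 17 - 5/4*141 = 17 - 705/4 = -637/4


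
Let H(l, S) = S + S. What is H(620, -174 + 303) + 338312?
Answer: 338570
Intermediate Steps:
H(l, S) = 2*S
H(620, -174 + 303) + 338312 = 2*(-174 + 303) + 338312 = 2*129 + 338312 = 258 + 338312 = 338570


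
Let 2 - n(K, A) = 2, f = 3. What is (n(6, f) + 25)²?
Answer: 625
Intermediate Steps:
n(K, A) = 0 (n(K, A) = 2 - 1*2 = 2 - 2 = 0)
(n(6, f) + 25)² = (0 + 25)² = 25² = 625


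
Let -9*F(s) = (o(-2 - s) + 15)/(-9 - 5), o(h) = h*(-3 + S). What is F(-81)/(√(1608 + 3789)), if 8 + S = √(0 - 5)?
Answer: √5397*(-854 + 79*I*√5)/680022 ≈ -0.09226 + 0.019084*I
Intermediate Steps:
S = -8 + I*√5 (S = -8 + √(0 - 5) = -8 + √(-5) = -8 + I*√5 ≈ -8.0 + 2.2361*I)
o(h) = h*(-11 + I*√5) (o(h) = h*(-3 + (-8 + I*√5)) = h*(-11 + I*√5))
F(s) = 5/42 + (-11 + I*√5)*(-2 - s)/126 (F(s) = -((-2 - s)*(-11 + I*√5) + 15)/(9*(-9 - 5)) = -((-11 + I*√5)*(-2 - s) + 15)/(9*(-14)) = -(15 + (-11 + I*√5)*(-2 - s))*(-1)/(9*14) = -(-15/14 - (-11 + I*√5)*(-2 - s)/14)/9 = 5/42 + (-11 + I*√5)*(-2 - s)/126)
F(-81)/(√(1608 + 3789)) = (5/42 + (2 - 81)*(11 - I*√5)/126)/(√(1608 + 3789)) = (5/42 + (1/126)*(-79)*(11 - I*√5))/(√5397) = (5/42 + (-869/126 + 79*I*√5/126))*(√5397/5397) = (-61/9 + 79*I*√5/126)*(√5397/5397) = √5397*(-61/9 + 79*I*√5/126)/5397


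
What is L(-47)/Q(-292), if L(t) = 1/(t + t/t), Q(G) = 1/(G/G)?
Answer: -1/46 ≈ -0.021739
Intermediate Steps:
Q(G) = 1 (Q(G) = 1/1 = 1)
L(t) = 1/(1 + t) (L(t) = 1/(t + 1) = 1/(1 + t))
L(-47)/Q(-292) = 1/((1 - 47)*1) = 1/(-46) = -1/46*1 = -1/46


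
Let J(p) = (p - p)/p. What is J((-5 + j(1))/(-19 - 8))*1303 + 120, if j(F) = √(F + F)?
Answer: 120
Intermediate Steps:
j(F) = √2*√F (j(F) = √(2*F) = √2*√F)
J(p) = 0 (J(p) = 0/p = 0)
J((-5 + j(1))/(-19 - 8))*1303 + 120 = 0*1303 + 120 = 0 + 120 = 120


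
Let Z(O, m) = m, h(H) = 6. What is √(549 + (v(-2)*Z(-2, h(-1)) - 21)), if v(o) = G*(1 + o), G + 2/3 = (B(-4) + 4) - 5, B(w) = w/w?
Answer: 2*√133 ≈ 23.065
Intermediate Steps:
B(w) = 1
G = -⅔ (G = -⅔ + ((1 + 4) - 5) = -⅔ + (5 - 5) = -⅔ + 0 = -⅔ ≈ -0.66667)
v(o) = -⅔ - 2*o/3 (v(o) = -2*(1 + o)/3 = -⅔ - 2*o/3)
√(549 + (v(-2)*Z(-2, h(-1)) - 21)) = √(549 + ((-⅔ - ⅔*(-2))*6 - 21)) = √(549 + ((-⅔ + 4/3)*6 - 21)) = √(549 + ((⅔)*6 - 21)) = √(549 + (4 - 21)) = √(549 - 17) = √532 = 2*√133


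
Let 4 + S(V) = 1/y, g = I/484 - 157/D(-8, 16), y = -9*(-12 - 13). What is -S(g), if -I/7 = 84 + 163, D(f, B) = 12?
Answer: 899/225 ≈ 3.9956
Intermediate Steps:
I = -1729 (I = -7*(84 + 163) = -7*247 = -1729)
y = 225 (y = -9*(-25) = 225)
g = -6046/363 (g = -1729/484 - 157/12 = -6046/363 ≈ -16.656)
S(V) = -899/225 (S(V) = -4 + 1/225 = -899/225)
-S(g) = -1*(-899/225) = 899/225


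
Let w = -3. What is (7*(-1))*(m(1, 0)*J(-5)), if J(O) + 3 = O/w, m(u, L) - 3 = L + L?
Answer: 28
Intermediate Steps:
m(u, L) = 3 + 2*L (m(u, L) = 3 + (L + L) = 3 + 2*L)
J(O) = -3 - O/3 (J(O) = -3 + O/(-3) = -3 + O*(-⅓) = -3 - O/3)
(7*(-1))*(m(1, 0)*J(-5)) = (7*(-1))*((3 + 2*0)*(-3 - ⅓*(-5))) = -7*(3 + 0)*(-3 + 5/3) = -21*(-4)/3 = -7*(-4) = 28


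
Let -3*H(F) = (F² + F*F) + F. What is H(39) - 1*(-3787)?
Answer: 2760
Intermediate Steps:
H(F) = -2*F²/3 - F/3 (H(F) = -((F² + F*F) + F)/3 = -((F² + F²) + F)/3 = -(2*F² + F)/3 = -(F + 2*F²)/3 = -2*F²/3 - F/3)
H(39) - 1*(-3787) = -⅓*39*(1 + 2*39) - 1*(-3787) = -⅓*39*(1 + 78) + 3787 = -⅓*39*79 + 3787 = -1027 + 3787 = 2760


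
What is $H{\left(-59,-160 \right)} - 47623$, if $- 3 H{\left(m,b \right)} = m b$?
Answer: $- \frac{152309}{3} \approx -50770.0$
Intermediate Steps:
$H{\left(m,b \right)} = - \frac{b m}{3}$ ($H{\left(m,b \right)} = - \frac{m b}{3} = - \frac{b m}{3}$)
$H{\left(-59,-160 \right)} - 47623 = \left(- \frac{1}{3}\right) \left(-160\right) \left(-59\right) - 47623 = - \frac{9440}{3} - 47623 = - \frac{152309}{3}$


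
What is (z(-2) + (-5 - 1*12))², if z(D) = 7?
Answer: 100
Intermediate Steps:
(z(-2) + (-5 - 1*12))² = (7 + (-5 - 1*12))² = (7 + (-5 - 12))² = (7 - 17)² = (-10)² = 100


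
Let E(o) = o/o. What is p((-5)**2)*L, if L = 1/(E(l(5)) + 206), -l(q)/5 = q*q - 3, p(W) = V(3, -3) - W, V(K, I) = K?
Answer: -22/207 ≈ -0.10628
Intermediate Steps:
p(W) = 3 - W
l(q) = 15 - 5*q**2 (l(q) = -5*(q*q - 3) = -5*(q**2 - 3) = -5*(-3 + q**2) = 15 - 5*q**2)
E(o) = 1
L = 1/207 (L = 1/(1 + 206) = 1/207 ≈ 0.0048309)
p((-5)**2)*L = (3 - 1*(-5)**2)*(1/207) = (3 - 1*25)*(1/207) = (3 - 25)*(1/207) = -22*1/207 = -22/207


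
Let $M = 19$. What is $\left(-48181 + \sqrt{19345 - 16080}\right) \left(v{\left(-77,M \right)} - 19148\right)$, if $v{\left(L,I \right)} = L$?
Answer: $926279725 - 19225 \sqrt{3265} \approx 9.2518 \cdot 10^{8}$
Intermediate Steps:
$\left(-48181 + \sqrt{19345 - 16080}\right) \left(v{\left(-77,M \right)} - 19148\right) = \left(-48181 + \sqrt{19345 - 16080}\right) \left(-77 - 19148\right) = \left(-48181 + \sqrt{3265}\right) \left(-19225\right) = 926279725 - 19225 \sqrt{3265}$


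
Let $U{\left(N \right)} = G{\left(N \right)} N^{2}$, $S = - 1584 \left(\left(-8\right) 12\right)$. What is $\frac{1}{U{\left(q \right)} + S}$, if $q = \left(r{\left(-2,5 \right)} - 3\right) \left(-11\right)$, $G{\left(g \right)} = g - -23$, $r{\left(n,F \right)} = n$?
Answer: $\frac{1}{388014} \approx 2.5772 \cdot 10^{-6}$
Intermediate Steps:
$G{\left(g \right)} = 23 + g$ ($G{\left(g \right)} = g + 23 = 23 + g$)
$S = 152064$ ($S = \left(-1584\right) \left(-96\right) = 152064$)
$q = 55$ ($q = \left(-2 - 3\right) \left(-11\right) = \left(-5\right) \left(-11\right) = 55$)
$U{\left(N \right)} = N^{2} \left(23 + N\right)$ ($U{\left(N \right)} = \left(23 + N\right) N^{2} = N^{2} \left(23 + N\right)$)
$\frac{1}{U{\left(q \right)} + S} = \frac{1}{55^{2} \left(23 + 55\right) + 152064} = \frac{1}{3025 \cdot 78 + 152064} = \frac{1}{235950 + 152064} = \frac{1}{388014}$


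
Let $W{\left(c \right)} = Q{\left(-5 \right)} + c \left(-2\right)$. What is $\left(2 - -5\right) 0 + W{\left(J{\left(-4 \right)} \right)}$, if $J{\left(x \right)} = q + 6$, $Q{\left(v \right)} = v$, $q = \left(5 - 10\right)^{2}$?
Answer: $-67$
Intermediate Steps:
$q = 25$ ($q = \left(5 - 10\right)^{2} = \left(-5\right)^{2} = 25$)
$J{\left(x \right)} = 31$ ($J{\left(x \right)} = 25 + 6 = 31$)
$W{\left(c \right)} = -5 - 2 c$ ($W{\left(c \right)} = -5 + c \left(-2\right) = -5 - 2 c$)
$\left(2 - -5\right) 0 + W{\left(J{\left(-4 \right)} \right)} = \left(2 - -5\right) 0 - 67 = \left(2 + 5\right) 0 - 67 = 7 \cdot 0 - 67 = 0 - 67 = -67$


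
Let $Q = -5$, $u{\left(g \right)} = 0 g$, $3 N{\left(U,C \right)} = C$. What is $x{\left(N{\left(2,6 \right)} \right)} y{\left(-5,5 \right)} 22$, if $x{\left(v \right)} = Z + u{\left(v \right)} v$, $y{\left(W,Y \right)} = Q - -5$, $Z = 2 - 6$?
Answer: $0$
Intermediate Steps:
$N{\left(U,C \right)} = \frac{C}{3}$
$u{\left(g \right)} = 0$
$Z = -4$ ($Z = 2 - 6 = -4$)
$y{\left(W,Y \right)} = 0$ ($y{\left(W,Y \right)} = -5 - -5 = -5 + 5 = 0$)
$x{\left(v \right)} = -4$ ($x{\left(v \right)} = -4 + 0 v = -4 + 0 = -4$)
$x{\left(N{\left(2,6 \right)} \right)} y{\left(-5,5 \right)} 22 = \left(-4\right) 0 \cdot 22 = 0 \cdot 22 = 0$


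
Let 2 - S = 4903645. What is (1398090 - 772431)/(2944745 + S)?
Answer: -208553/652966 ≈ -0.31939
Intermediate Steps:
S = -4903643 (S = 2 - 1*4903645 = 2 - 4903645 = -4903643)
(1398090 - 772431)/(2944745 + S) = (1398090 - 772431)/(2944745 - 4903643) = 625659/(-1958898) = 625659*(-1/1958898) = -208553/652966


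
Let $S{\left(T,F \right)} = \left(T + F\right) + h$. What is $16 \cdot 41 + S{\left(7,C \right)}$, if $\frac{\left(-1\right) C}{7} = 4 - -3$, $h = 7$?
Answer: $621$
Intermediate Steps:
$C = -49$ ($C = - 7 \left(4 - -3\right) = - 7 \left(4 + 3\right) = \left(-7\right) 7 = -49$)
$S{\left(T,F \right)} = 7 + F + T$ ($S{\left(T,F \right)} = \left(T + F\right) + 7 = \left(F + T\right) + 7 = 7 + F + T$)
$16 \cdot 41 + S{\left(7,C \right)} = 16 \cdot 41 + \left(7 - 49 + 7\right) = 656 - 35 = 621$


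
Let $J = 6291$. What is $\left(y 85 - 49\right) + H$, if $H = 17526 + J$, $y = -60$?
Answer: $18668$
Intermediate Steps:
$H = 23817$ ($H = 17526 + 6291 = 23817$)
$\left(y 85 - 49\right) + H = \left(\left(-60\right) 85 - 49\right) + 23817 = \left(-5100 - 49\right) + 23817 = -5149 + 23817 = 18668$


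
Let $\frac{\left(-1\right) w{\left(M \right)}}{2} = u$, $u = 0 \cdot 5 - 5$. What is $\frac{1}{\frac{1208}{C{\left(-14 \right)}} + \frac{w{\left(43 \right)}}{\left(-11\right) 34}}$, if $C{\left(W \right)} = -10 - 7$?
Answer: $- \frac{187}{13293} \approx -0.014068$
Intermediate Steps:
$u = -5$ ($u = 0 - 5 = -5$)
$w{\left(M \right)} = 10$ ($w{\left(M \right)} = \left(-2\right) \left(-5\right) = 10$)
$C{\left(W \right)} = -17$ ($C{\left(W \right)} = -10 - 7 = -17$)
$\frac{1}{\frac{1208}{C{\left(-14 \right)}} + \frac{w{\left(43 \right)}}{\left(-11\right) 34}} = \frac{1}{\frac{1208}{-17} + \frac{10}{\left(-11\right) 34}} = \frac{1}{1208 \left(- \frac{1}{17}\right) + \frac{10}{-374}} = \frac{1}{- \frac{1208}{17} + 10 \left(- \frac{1}{374}\right)} = \frac{1}{- \frac{1208}{17} - \frac{5}{187}} = \frac{1}{- \frac{13293}{187}} = - \frac{187}{13293}$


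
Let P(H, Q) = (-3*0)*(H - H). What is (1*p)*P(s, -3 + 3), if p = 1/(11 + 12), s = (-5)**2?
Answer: 0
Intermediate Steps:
s = 25
P(H, Q) = 0 (P(H, Q) = 0*0 = 0)
p = 1/23 ≈ 0.043478
(1*p)*P(s, -3 + 3) = (1*(1/23))*0 = (1/23)*0 = 0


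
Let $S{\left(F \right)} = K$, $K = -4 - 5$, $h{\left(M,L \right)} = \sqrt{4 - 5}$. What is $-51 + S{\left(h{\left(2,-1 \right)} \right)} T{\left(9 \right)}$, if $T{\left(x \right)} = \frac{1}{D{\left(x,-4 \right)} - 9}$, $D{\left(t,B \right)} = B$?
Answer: $- \frac{654}{13} \approx -50.308$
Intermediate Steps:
$h{\left(M,L \right)} = i$ ($h{\left(M,L \right)} = \sqrt{-1} = i$)
$T{\left(x \right)} = - \frac{1}{13}$ ($T{\left(x \right)} = \frac{1}{-4 - 9} = \frac{1}{-13} = - \frac{1}{13}$)
$K = -9$ ($K = -4 - 5 = -9$)
$S{\left(F \right)} = -9$
$-51 + S{\left(h{\left(2,-1 \right)} \right)} T{\left(9 \right)} = -51 - - \frac{9}{13} = -51 + \frac{9}{13} = - \frac{654}{13}$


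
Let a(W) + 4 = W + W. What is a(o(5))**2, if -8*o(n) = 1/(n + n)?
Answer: 25921/1600 ≈ 16.201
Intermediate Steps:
o(n) = -1/(16*n) (o(n) = -1/(8*(n + n)) = -1/(2*n)/8 = -1/(16*n))
a(W) = -4 + 2*W (a(W) = -4 + (W + W) = -4 + 2*W)
a(o(5))**2 = (-4 + 2*(-1/16/5))**2 = (-4 + 2*(-1/16*1/5))**2 = (-4 + 2*(-1/80))**2 = (-4 - 1/40)**2 = (-161/40)**2 = 25921/1600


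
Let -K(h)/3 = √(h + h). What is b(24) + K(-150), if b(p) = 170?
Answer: 170 - 30*I*√3 ≈ 170.0 - 51.962*I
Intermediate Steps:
K(h) = -3*√2*√h (K(h) = -3*√(h + h) = -3*√2*√h)
b(24) + K(-150) = 170 - 3*√2*√(-150) = 170 - 3*√2*5*I*√6 = 170 - 30*I*√3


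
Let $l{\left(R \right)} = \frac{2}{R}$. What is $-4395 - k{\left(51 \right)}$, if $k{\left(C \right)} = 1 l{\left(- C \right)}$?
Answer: $- \frac{224143}{51} \approx -4395.0$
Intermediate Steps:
$k{\left(C \right)} = - \frac{2}{C}$ ($k{\left(C \right)} = 1 \frac{2}{\left(-1\right) C} = 1 \cdot 2 \left(- \frac{1}{C}\right) = 1 \left(- \frac{2}{C}\right) = - \frac{2}{C}$)
$-4395 - k{\left(51 \right)} = -4395 - - \frac{2}{51} = -4395 + \frac{2}{51} = - \frac{224143}{51}$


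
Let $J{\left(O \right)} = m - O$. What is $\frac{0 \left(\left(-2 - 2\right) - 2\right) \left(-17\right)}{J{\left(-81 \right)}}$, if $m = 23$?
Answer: $0$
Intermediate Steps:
$J{\left(O \right)} = 23 - O$
$\frac{0 \left(\left(-2 - 2\right) - 2\right) \left(-17\right)}{J{\left(-81 \right)}} = \frac{0 \left(\left(-2 - 2\right) - 2\right) \left(-17\right)}{23 - -81} = \frac{0 \left(-4 - 2\right) \left(-17\right)}{23 + 81} = \frac{0 \left(-6\right) \left(-17\right)}{104} = 0 \left(-17\right) \frac{1}{104} = 0 \cdot \frac{1}{104} = 0$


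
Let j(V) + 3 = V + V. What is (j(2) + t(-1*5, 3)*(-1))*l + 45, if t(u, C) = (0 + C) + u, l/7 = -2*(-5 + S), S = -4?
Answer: 423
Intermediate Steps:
l = 126 (l = 7*(-2*(-5 - 4)) = 7*(-2*(-9)) = 7*18 = 126)
t(u, C) = C + u
j(V) = -3 + 2*V (j(V) = -3 + (V + V) = -3 + 2*V)
(j(2) + t(-1*5, 3)*(-1))*l + 45 = ((-3 + 2*2) + (3 - 1*5)*(-1))*126 + 45 = ((-3 + 4) + (3 - 5)*(-1))*126 + 45 = (1 - 2*(-1))*126 + 45 = (1 + 2)*126 + 45 = 3*126 + 45 = 378 + 45 = 423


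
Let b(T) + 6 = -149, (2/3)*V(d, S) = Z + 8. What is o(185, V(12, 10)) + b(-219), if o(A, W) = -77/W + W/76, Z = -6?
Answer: -41183/228 ≈ -180.63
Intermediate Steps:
V(d, S) = 3 (V(d, S) = 3*(-6 + 8)/2 = (3/2)*2 = 3)
o(A, W) = -77/W + W/76 (o(A, W) = -77/W + W*(1/76) = -77/W + W/76)
b(T) = -155 (b(T) = -6 - 149 = -155)
o(185, V(12, 10)) + b(-219) = (-77/3 + (1/76)*3) - 155 = (-77*⅓ + 3/76) - 155 = (-77/3 + 3/76) - 155 = -5843/228 - 155 = -41183/228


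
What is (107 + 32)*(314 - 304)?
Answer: 1390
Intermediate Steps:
(107 + 32)*(314 - 304) = 139*10 = 1390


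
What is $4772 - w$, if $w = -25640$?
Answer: $30412$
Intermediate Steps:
$4772 - w = 4772 - -25640 = 4772 + 25640 = 30412$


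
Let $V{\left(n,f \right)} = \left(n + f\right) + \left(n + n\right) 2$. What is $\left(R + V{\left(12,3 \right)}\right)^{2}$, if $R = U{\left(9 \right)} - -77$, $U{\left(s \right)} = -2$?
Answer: $19044$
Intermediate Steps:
$R = 75$ ($R = -2 - -77 = -2 + 77 = 75$)
$V{\left(n,f \right)} = f + 5 n$ ($V{\left(n,f \right)} = \left(f + n\right) + 2 n 2 = \left(f + n\right) + 4 n = f + 5 n$)
$\left(R + V{\left(12,3 \right)}\right)^{2} = \left(75 + \left(3 + 5 \cdot 12\right)\right)^{2} = \left(75 + \left(3 + 60\right)\right)^{2} = \left(75 + 63\right)^{2} = 138^{2} = 19044$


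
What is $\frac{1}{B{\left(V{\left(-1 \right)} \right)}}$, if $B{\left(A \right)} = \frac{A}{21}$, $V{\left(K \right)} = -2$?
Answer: $- \frac{21}{2} \approx -10.5$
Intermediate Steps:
$B{\left(A \right)} = \frac{A}{21}$ ($B{\left(A \right)} = A \frac{1}{21} = \frac{A}{21}$)
$\frac{1}{B{\left(V{\left(-1 \right)} \right)}} = \frac{1}{\frac{1}{21} \left(-2\right)} = \frac{1}{- \frac{2}{21}} = - \frac{21}{2}$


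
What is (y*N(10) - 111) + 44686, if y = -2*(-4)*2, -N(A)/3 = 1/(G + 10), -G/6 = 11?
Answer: 312031/7 ≈ 44576.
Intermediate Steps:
G = -66 (G = -6*11 = -66)
N(A) = 3/56 (N(A) = -3/(-66 + 10) = -3/(-56) = -3*(-1/56) = 3/56)
y = 16 (y = 8*2 = 16)
(y*N(10) - 111) + 44686 = (16*(3/56) - 111) + 44686 = (6/7 - 111) + 44686 = -771/7 + 44686 = 312031/7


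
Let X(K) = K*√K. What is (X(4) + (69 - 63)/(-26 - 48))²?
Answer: 85849/1369 ≈ 62.709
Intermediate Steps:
X(K) = K^(3/2)
(X(4) + (69 - 63)/(-26 - 48))² = (4^(3/2) + (69 - 63)/(-26 - 48))² = (8 + 6/(-74))² = (8 + 6*(-1/74))² = (8 - 3/37)² = (293/37)² = 85849/1369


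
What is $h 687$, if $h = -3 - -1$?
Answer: $-1374$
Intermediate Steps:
$h = -2$ ($h = -3 + 1 = -2$)
$h 687 = \left(-2\right) 687 = -1374$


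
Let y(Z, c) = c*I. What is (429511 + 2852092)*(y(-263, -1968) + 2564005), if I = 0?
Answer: 8414046500015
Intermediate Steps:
y(Z, c) = 0 (y(Z, c) = c*0 = 0)
(429511 + 2852092)*(y(-263, -1968) + 2564005) = (429511 + 2852092)*(0 + 2564005) = 3281603*2564005 = 8414046500015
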